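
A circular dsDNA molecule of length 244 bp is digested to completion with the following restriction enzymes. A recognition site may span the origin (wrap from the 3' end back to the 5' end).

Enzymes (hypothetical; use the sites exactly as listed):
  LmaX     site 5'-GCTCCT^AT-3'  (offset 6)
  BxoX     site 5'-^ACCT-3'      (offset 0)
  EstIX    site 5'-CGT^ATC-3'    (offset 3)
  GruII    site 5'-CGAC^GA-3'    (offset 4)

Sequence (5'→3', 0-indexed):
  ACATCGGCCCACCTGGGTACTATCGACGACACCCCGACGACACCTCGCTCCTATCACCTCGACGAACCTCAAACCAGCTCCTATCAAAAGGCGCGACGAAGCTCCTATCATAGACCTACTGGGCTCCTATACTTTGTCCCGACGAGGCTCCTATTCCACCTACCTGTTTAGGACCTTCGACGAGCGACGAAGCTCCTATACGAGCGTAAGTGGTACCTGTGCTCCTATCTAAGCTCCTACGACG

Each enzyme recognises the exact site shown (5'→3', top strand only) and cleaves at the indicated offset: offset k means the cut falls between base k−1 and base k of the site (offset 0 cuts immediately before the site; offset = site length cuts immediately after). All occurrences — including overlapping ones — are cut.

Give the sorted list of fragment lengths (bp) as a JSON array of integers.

Site scan:
  LmaX GCTCCTAT/6: at [46, 76, 100, 122, 146, 191, 220] ⇒ [52, 82, 106, 128, 152, 197, 226]
  BxoX ACCT/0: at [10, 41, 55, 65, 113, 157, 161, 172, 214] ⇒ [10, 41, 55, 65, 113, 157, 161, 172, 214]
  EstIX (CGTATC, off=3): no sites
  GruII CGACGA/4: at [23, 34, 59, 93, 139, 177, 184, 239] ⇒ [27, 38, 63, 97, 143, 181, 188, 243]

All cut coordinates (distinct, sorted): [10, 27, 38, 41, 52, 55, 63, 65, 82, 97, 106, 113, 128, 143, 152, 157, 161, 172, 181, 188, 197, 214, 226, 243]

Fragment lengths:
  10→27: 17 bp
  27→38: 11 bp
  38→41: 3 bp
  41→52: 11 bp
  52→55: 3 bp
  55→63: 8 bp
  63→65: 2 bp
  65→82: 17 bp
  82→97: 15 bp
  97→106: 9 bp
  106→113: 7 bp
  113→128: 15 bp
  128→143: 15 bp
  143→152: 9 bp
  152→157: 5 bp
  157→161: 4 bp
  161→172: 11 bp
  172→181: 9 bp
  181→188: 7 bp
  188→197: 9 bp
  197→214: 17 bp
  214→226: 12 bp
  226→243: 17 bp
  243→10 (wrap): 244-243+10 = 11 bp

[2,3,3,4,5,7,7,8,9,9,9,9,11,11,11,11,12,15,15,15,17,17,17,17]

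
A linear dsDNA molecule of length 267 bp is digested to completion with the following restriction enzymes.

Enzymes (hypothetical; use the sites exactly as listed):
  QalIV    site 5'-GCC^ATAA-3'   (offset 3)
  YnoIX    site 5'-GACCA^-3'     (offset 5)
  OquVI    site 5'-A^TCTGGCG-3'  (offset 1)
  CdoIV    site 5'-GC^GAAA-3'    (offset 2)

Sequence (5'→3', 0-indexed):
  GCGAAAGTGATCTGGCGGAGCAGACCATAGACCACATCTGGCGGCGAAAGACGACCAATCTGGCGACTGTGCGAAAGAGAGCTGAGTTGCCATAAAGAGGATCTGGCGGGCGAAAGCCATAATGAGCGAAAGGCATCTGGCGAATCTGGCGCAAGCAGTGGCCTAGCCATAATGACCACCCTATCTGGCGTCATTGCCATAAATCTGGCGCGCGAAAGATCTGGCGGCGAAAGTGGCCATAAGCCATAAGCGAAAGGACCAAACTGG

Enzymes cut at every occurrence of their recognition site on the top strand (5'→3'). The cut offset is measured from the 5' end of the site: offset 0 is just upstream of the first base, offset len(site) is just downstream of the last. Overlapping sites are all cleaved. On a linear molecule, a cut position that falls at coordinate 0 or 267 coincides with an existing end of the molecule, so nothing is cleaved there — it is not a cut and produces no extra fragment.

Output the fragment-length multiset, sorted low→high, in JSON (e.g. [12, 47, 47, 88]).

Scan for sites:
  QalIV (GCCATAA, off=3): starts [88, 115, 165, 195, 235, 242] → cuts [91, 118, 168, 198, 238, 245]
  YnoIX (GACCA, off=5): starts [22, 29, 52, 173, 256] → cuts [27, 34, 57, 178, 261]
  OquVI (ATCTGGCG, off=1): starts [9, 35, 57, 100, 134, 143, 182, 202, 218] → cuts [10, 36, 58, 101, 135, 144, 183, 203, 219]
  CdoIV (GCGAAA, off=2): starts [0, 43, 70, 109, 125, 211, 226, 249] → cuts [2, 45, 72, 111, 127, 213, 228, 251]

Pooled cuts: [2, 10, 27, 34, 36, 45, 57, 58, 72, 91, 101, 111, 118, 127, 135, 144, 168, 178, 183, 198, 203, 213, 219, 228, 238, 245, 251, 261]

Fragment lengths:
  [0,2): 2 bp
  [2,10): 8 bp
  [10,27): 17 bp
  [27,34): 7 bp
  [34,36): 2 bp
  [36,45): 9 bp
  [45,57): 12 bp
  [57,58): 1 bp
  [58,72): 14 bp
  [72,91): 19 bp
  [91,101): 10 bp
  [101,111): 10 bp
  [111,118): 7 bp
  [118,127): 9 bp
  [127,135): 8 bp
  [135,144): 9 bp
  [144,168): 24 bp
  [168,178): 10 bp
  [178,183): 5 bp
  [183,198): 15 bp
  [198,203): 5 bp
  [203,213): 10 bp
  [213,219): 6 bp
  [219,228): 9 bp
  [228,238): 10 bp
  [238,245): 7 bp
  [245,251): 6 bp
  [251,261): 10 bp
  [261,267): 6 bp

[1,2,2,5,5,6,6,6,7,7,7,8,8,9,9,9,9,10,10,10,10,10,10,12,14,15,17,19,24]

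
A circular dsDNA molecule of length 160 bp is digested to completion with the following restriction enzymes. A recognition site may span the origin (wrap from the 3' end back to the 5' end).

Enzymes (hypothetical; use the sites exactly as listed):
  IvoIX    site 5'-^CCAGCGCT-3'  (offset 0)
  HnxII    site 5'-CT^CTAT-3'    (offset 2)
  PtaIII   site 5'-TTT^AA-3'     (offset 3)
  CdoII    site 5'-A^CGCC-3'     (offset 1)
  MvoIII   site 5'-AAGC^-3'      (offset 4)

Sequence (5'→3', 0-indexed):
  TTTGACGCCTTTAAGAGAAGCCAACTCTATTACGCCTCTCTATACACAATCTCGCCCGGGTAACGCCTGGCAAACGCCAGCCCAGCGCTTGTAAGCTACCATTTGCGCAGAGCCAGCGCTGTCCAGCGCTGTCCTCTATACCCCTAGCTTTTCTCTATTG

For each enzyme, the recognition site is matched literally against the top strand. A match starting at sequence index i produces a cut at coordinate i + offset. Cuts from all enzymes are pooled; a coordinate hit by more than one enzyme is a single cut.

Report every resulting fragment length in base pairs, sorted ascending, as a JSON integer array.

[5,6,7,7,7,9,10,11,11,13,15,16,19,24]

Per-enzyme occurrences:
  IvoIX CCAGCGCT/0: at [81, 112, 122] ⇒ [81, 112, 122]
  HnxII CTCTAT/2: at [24, 37, 133, 152] ⇒ [26, 39, 135, 154]
  PtaIII TTTAA/3: at [9] ⇒ [12]
  CdoII ACGCC/1: at [4, 31, 62, 73] ⇒ [5, 32, 63, 74]
  MvoIII AAGC/4: at [17, 92] ⇒ [21, 96]

All cut coordinates (distinct, sorted): [5, 12, 21, 26, 32, 39, 63, 74, 81, 96, 112, 122, 135, 154]

Fragments:
  5→12: 7 bp
  12→21: 9 bp
  21→26: 5 bp
  26→32: 6 bp
  32→39: 7 bp
  39→63: 24 bp
  63→74: 11 bp
  74→81: 7 bp
  81→96: 15 bp
  96→112: 16 bp
  112→122: 10 bp
  122→135: 13 bp
  135→154: 19 bp
  154→5 (wrap): 160-154+5 = 11 bp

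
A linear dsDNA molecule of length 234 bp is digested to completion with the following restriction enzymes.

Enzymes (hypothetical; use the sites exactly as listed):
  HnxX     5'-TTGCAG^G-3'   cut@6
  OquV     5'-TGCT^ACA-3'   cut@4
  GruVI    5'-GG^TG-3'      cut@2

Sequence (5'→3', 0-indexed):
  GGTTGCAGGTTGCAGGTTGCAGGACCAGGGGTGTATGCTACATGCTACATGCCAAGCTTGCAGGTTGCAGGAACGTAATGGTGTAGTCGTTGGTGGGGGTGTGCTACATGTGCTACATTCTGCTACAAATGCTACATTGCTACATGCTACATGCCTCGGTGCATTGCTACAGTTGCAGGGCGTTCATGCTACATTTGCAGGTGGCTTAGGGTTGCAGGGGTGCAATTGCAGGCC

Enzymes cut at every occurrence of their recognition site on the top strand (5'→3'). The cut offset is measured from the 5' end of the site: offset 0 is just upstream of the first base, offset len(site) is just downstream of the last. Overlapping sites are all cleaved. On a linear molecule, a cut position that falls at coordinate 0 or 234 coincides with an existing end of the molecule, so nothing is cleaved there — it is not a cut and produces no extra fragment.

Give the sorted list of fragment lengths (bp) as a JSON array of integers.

[1,3,3,6,6,7,7,7,7,7,8,8,8,9,9,9,9,10,10,10,11,11,11,12,12,16,17]

Site scan:
  HnxX (TTGCAGG, off=6): starts [2, 9, 16, 57, 64, 172, 194, 211, 225] → cuts [8, 15, 22, 63, 70, 178, 200, 217, 231]
  OquV (TGCTACA, off=4): starts [35, 42, 101, 110, 120, 129, 137, 144, 164, 186] → cuts [39, 46, 105, 114, 124, 133, 141, 148, 168, 190]
  GruVI (GGTG, off=2): starts [29, 79, 91, 97, 157, 199, 218] → cuts [31, 81, 93, 99, 159, 201, 220]

All cut coordinates (distinct, sorted): [8, 15, 22, 31, 39, 46, 63, 70, 81, 93, 99, 105, 114, 124, 133, 141, 148, 159, 168, 178, 190, 200, 201, 217, 220, 231]

Fragment lengths:
  [0,8): 8 bp
  [8,15): 7 bp
  [15,22): 7 bp
  [22,31): 9 bp
  [31,39): 8 bp
  [39,46): 7 bp
  [46,63): 17 bp
  [63,70): 7 bp
  [70,81): 11 bp
  [81,93): 12 bp
  [93,99): 6 bp
  [99,105): 6 bp
  [105,114): 9 bp
  [114,124): 10 bp
  [124,133): 9 bp
  [133,141): 8 bp
  [141,148): 7 bp
  [148,159): 11 bp
  [159,168): 9 bp
  [168,178): 10 bp
  [178,190): 12 bp
  [190,200): 10 bp
  [200,201): 1 bp
  [201,217): 16 bp
  [217,220): 3 bp
  [220,231): 11 bp
  [231,234): 3 bp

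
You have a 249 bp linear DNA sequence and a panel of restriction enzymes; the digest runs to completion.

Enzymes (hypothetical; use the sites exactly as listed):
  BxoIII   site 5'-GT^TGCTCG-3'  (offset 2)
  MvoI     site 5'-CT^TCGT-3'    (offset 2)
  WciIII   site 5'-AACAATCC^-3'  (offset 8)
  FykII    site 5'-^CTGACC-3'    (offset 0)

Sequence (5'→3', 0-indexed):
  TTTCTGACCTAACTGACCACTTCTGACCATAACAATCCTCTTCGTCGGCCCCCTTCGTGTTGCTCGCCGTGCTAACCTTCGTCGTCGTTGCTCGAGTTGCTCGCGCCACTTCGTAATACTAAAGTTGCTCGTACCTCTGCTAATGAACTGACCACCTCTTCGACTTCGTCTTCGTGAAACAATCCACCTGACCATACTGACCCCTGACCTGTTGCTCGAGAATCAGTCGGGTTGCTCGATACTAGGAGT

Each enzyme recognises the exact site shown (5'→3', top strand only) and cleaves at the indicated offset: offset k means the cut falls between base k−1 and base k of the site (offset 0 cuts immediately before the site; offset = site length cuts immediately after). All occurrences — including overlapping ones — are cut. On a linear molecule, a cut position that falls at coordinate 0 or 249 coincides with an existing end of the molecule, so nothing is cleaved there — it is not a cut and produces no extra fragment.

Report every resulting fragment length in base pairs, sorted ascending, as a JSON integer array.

[2,3,3,6,6,7,9,9,9,9,10,10,13,13,14,15,16,17,18,18,20,22]

Per-enzyme occurrences:
  BxoIII (GTTGCTCG, off=2): starts [58, 86, 95, 123, 210, 230] → cuts [60, 88, 97, 125, 212, 232]
  MvoI (CTTCGT, off=2): starts [39, 52, 76, 108, 163, 169] → cuts [41, 54, 78, 110, 165, 171]
  WciIII (AACAATCC, off=8): starts [30, 177] → cuts [38, 185]
  FykII (CTGACC, off=0): starts [3, 12, 22, 147, 187, 196, 203] → cuts [3, 12, 22, 147, 187, 196, 203]

Pooled cuts: [3, 12, 22, 38, 41, 54, 60, 78, 88, 97, 110, 125, 147, 165, 171, 185, 187, 196, 203, 212, 232]

Fragments:
  [0,3): 3 bp
  [3,12): 9 bp
  [12,22): 10 bp
  [22,38): 16 bp
  [38,41): 3 bp
  [41,54): 13 bp
  [54,60): 6 bp
  [60,78): 18 bp
  [78,88): 10 bp
  [88,97): 9 bp
  [97,110): 13 bp
  [110,125): 15 bp
  [125,147): 22 bp
  [147,165): 18 bp
  [165,171): 6 bp
  [171,185): 14 bp
  [185,187): 2 bp
  [187,196): 9 bp
  [196,203): 7 bp
  [203,212): 9 bp
  [212,232): 20 bp
  [232,249): 17 bp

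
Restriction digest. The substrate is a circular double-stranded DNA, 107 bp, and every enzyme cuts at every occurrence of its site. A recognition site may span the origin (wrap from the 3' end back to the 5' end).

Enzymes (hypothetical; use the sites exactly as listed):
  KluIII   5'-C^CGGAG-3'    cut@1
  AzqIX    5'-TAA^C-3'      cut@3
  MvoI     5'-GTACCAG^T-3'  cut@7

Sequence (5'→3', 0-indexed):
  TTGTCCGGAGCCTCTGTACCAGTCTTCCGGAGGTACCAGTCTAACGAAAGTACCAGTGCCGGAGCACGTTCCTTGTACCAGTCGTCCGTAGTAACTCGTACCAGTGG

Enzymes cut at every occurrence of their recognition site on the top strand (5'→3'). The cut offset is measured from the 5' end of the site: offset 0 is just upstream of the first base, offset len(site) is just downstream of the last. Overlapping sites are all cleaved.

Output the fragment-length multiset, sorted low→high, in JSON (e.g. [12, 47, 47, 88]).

[3,5,5,8,10,12,12,13,17,22]

Scan for sites:
  KluIII (CCGGAG, off=1): starts [4, 26, 58] → cuts [5, 27, 59]
  AzqIX (TAAC, off=3): starts [41, 91] → cuts [44, 94]
  MvoI (GTACCAGT, off=7): starts [15, 32, 49, 74, 97] → cuts [22, 39, 56, 81, 104]

All cut coordinates (distinct, sorted): [5, 22, 27, 39, 44, 56, 59, 81, 94, 104]

Fragments:
  5→22: 17 bp
  22→27: 5 bp
  27→39: 12 bp
  39→44: 5 bp
  44→56: 12 bp
  56→59: 3 bp
  59→81: 22 bp
  81→94: 13 bp
  94→104: 10 bp
  104→5 (wrap): 107-104+5 = 8 bp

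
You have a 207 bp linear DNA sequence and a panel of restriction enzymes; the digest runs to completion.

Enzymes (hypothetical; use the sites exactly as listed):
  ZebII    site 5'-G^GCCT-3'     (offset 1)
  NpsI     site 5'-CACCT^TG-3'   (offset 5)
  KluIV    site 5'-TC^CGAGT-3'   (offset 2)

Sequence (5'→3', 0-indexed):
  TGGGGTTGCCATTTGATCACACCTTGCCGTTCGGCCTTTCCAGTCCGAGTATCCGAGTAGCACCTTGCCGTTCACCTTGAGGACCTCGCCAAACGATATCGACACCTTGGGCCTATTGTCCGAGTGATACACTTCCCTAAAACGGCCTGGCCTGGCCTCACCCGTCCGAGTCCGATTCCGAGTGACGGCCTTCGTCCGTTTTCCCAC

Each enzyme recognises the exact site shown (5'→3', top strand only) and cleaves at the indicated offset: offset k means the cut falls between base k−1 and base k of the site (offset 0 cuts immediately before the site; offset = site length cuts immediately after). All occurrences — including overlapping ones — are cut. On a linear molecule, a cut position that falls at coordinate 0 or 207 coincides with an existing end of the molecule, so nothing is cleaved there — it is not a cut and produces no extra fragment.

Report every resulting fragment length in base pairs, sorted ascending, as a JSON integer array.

Scan for sites:
  ZebII GGCCT/1: at [32, 109, 143, 148, 153, 186] ⇒ [33, 110, 144, 149, 154, 187]
  NpsI CACCTTG/5: at [19, 60, 72, 102] ⇒ [24, 65, 77, 107]
  KluIV TCCGAGT/2: at [43, 51, 118, 164, 176] ⇒ [45, 53, 120, 166, 178]

All cut coordinates (distinct, sorted): [24, 33, 45, 53, 65, 77, 107, 110, 120, 144, 149, 154, 166, 178, 187]

Fragment lengths:
  [0,24): 24 bp
  [24,33): 9 bp
  [33,45): 12 bp
  [45,53): 8 bp
  [53,65): 12 bp
  [65,77): 12 bp
  [77,107): 30 bp
  [107,110): 3 bp
  [110,120): 10 bp
  [120,144): 24 bp
  [144,149): 5 bp
  [149,154): 5 bp
  [154,166): 12 bp
  [166,178): 12 bp
  [178,187): 9 bp
  [187,207): 20 bp

[3,5,5,8,9,9,10,12,12,12,12,12,20,24,24,30]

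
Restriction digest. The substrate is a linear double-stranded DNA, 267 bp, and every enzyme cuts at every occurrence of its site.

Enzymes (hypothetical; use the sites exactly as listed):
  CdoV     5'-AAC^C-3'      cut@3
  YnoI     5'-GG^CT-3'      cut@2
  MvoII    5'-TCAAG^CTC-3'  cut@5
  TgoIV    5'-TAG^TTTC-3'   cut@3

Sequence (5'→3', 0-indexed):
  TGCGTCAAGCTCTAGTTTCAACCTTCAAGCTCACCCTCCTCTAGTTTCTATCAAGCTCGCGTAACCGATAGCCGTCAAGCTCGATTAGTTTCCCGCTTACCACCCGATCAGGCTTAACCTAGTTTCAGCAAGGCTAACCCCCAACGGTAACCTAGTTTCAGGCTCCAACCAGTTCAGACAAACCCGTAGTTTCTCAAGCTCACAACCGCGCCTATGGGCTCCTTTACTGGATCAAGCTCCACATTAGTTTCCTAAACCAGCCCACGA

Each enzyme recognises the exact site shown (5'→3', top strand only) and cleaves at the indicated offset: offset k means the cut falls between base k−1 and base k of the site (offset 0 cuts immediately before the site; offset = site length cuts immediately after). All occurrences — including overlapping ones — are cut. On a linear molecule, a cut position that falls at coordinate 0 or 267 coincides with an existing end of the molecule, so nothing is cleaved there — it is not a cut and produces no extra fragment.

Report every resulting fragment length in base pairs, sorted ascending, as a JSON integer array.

[4,4,5,6,6,6,7,7,7,7,8,9,9,9,10,10,10,11,11,11,12,13,14,14,15,18,24]

Per-enzyme occurrences:
  CdoV (AACC, off=3): starts [19, 62, 115, 135, 148, 166, 180, 203, 254] → cuts [22, 65, 118, 138, 151, 169, 183, 206, 257]
  YnoI (GGCT, off=2): starts [110, 131, 160, 216] → cuts [112, 133, 162, 218]
  MvoII (TCAAGCTC, off=5): starts [4, 24, 50, 74, 193, 231] → cuts [9, 29, 55, 79, 198, 236]
  TgoIV (TAGTTTC, off=3): starts [12, 41, 85, 119, 152, 186, 244] → cuts [15, 44, 88, 122, 155, 189, 247]

Pooled cuts: [9, 15, 22, 29, 44, 55, 65, 79, 88, 112, 118, 122, 133, 138, 151, 155, 162, 169, 183, 189, 198, 206, 218, 236, 247, 257]

Fragments:
  [0,9): 9 bp
  [9,15): 6 bp
  [15,22): 7 bp
  [22,29): 7 bp
  [29,44): 15 bp
  [44,55): 11 bp
  [55,65): 10 bp
  [65,79): 14 bp
  [79,88): 9 bp
  [88,112): 24 bp
  [112,118): 6 bp
  [118,122): 4 bp
  [122,133): 11 bp
  [133,138): 5 bp
  [138,151): 13 bp
  [151,155): 4 bp
  [155,162): 7 bp
  [162,169): 7 bp
  [169,183): 14 bp
  [183,189): 6 bp
  [189,198): 9 bp
  [198,206): 8 bp
  [206,218): 12 bp
  [218,236): 18 bp
  [236,247): 11 bp
  [247,257): 10 bp
  [257,267): 10 bp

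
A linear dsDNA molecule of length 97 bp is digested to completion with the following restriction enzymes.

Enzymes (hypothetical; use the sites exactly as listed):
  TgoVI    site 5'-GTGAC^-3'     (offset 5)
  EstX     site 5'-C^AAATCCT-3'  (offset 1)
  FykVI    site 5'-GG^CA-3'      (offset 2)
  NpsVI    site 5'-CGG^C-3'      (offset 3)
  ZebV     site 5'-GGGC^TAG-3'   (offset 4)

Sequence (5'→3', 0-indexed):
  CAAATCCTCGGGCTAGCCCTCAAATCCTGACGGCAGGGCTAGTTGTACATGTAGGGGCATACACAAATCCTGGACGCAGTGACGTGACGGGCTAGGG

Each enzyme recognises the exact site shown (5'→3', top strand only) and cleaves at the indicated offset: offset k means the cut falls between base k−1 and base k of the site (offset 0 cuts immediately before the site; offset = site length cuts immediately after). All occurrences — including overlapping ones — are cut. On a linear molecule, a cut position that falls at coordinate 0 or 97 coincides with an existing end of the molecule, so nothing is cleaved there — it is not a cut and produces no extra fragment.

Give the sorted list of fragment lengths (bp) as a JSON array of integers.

Per-enzyme occurrences:
  TgoVI (GTGAC, off=5): starts [78, 83] → cuts [83, 88]
  EstX (CAAATCCT, off=1): starts [0, 20, 63] → cuts [1, 21, 64]
  FykVI (GGCA, off=2): starts [31, 55] → cuts [33, 57]
  NpsVI (CGGC, off=3): starts [30] → cuts [33]
  ZebV (GGGCTAG, off=4): starts [9, 35, 88] → cuts [13, 39, 92]

Pooled cuts: [1, 13, 21, 33, 39, 57, 64, 83, 88, 92]

Fragments:
  [0,1): 1 bp
  [1,13): 12 bp
  [13,21): 8 bp
  [21,33): 12 bp
  [33,39): 6 bp
  [39,57): 18 bp
  [57,64): 7 bp
  [64,83): 19 bp
  [83,88): 5 bp
  [88,92): 4 bp
  [92,97): 5 bp

[1,4,5,5,6,7,8,12,12,18,19]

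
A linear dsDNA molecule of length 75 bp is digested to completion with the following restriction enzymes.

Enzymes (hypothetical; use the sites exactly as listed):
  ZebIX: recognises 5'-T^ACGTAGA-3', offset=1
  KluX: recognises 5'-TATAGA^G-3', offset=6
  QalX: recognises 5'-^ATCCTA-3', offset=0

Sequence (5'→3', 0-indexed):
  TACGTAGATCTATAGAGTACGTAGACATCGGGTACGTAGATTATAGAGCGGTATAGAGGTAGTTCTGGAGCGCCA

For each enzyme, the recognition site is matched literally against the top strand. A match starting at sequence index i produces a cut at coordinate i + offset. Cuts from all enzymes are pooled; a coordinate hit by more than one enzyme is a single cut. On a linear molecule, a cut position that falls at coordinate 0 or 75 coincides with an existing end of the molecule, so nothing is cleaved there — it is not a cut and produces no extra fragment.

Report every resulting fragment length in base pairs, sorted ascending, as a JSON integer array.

[1,2,10,14,15,15,18]

Site scan:
  ZebIX (TACGTAGA, off=1): starts [0, 17, 32] → cuts [1, 18, 33]
  KluX (TATAGAG, off=6): starts [10, 41, 51] → cuts [16, 47, 57]
  QalX (ATCCTA, off=0): no sites

Pooled cuts: [1, 16, 18, 33, 47, 57]

Fragments:
  [0,1): 1 bp
  [1,16): 15 bp
  [16,18): 2 bp
  [18,33): 15 bp
  [33,47): 14 bp
  [47,57): 10 bp
  [57,75): 18 bp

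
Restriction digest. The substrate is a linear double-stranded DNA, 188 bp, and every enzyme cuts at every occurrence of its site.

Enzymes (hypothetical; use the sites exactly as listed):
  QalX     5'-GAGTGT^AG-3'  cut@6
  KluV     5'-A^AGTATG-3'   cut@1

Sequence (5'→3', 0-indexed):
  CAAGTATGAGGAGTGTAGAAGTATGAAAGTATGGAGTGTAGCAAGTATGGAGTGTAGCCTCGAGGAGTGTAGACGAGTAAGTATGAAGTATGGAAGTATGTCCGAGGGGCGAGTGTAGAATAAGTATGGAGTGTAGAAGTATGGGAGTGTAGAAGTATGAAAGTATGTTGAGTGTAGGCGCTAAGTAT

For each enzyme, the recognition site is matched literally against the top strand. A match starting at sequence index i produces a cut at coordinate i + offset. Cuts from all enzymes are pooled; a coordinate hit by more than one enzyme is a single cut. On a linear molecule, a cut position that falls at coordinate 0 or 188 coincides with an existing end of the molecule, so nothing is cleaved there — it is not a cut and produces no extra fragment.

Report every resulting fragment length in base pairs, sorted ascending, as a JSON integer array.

[2,3,3,3,4,6,7,8,8,8,9,12,12,12,13,13,14,14,15,22]

Scan for sites:
  QalX (GAGTGTAG, off=6): starts [10, 33, 49, 64, 110, 128, 144, 169] → cuts [16, 39, 55, 70, 116, 134, 150, 175]
  KluV (AAGTATG, off=1): starts [1, 18, 26, 42, 78, 85, 93, 121, 136, 152, 160] → cuts [2, 19, 27, 43, 79, 86, 94, 122, 137, 153, 161]

Pooled cuts: [2, 16, 19, 27, 39, 43, 55, 70, 79, 86, 94, 116, 122, 134, 137, 150, 153, 161, 175]

Fragments:
  [0,2): 2 bp
  [2,16): 14 bp
  [16,19): 3 bp
  [19,27): 8 bp
  [27,39): 12 bp
  [39,43): 4 bp
  [43,55): 12 bp
  [55,70): 15 bp
  [70,79): 9 bp
  [79,86): 7 bp
  [86,94): 8 bp
  [94,116): 22 bp
  [116,122): 6 bp
  [122,134): 12 bp
  [134,137): 3 bp
  [137,150): 13 bp
  [150,153): 3 bp
  [153,161): 8 bp
  [161,175): 14 bp
  [175,188): 13 bp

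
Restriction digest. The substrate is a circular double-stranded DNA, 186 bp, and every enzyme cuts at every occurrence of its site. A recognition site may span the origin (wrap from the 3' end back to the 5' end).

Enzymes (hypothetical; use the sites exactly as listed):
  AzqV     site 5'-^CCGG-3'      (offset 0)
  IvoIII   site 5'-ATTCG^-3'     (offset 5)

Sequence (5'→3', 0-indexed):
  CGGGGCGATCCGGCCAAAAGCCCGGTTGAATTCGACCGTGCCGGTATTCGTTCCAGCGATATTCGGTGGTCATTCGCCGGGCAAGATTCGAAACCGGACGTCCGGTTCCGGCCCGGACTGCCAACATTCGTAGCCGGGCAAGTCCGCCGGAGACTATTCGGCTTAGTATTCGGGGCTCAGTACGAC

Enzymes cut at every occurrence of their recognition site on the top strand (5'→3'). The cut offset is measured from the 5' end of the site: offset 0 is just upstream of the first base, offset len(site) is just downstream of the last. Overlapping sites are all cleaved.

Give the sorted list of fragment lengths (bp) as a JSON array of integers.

Per-enzyme occurrences:
  AzqV CCGG/0: at [9, 21, 40, 76, 93, 101, 107, 112, 133, 146, 185] ⇒ [9, 21, 40, 76, 93, 101, 107, 112, 133, 146, 185]
  IvoIII ATTCG/5: at [29, 45, 60, 71, 85, 125, 155, 167] ⇒ [34, 50, 65, 76, 90, 130, 160, 172]

All cut coordinates (distinct, sorted): [9, 21, 34, 40, 50, 65, 76, 90, 93, 101, 107, 112, 130, 133, 146, 160, 172, 185]

Fragments:
  9→21: 12 bp
  21→34: 13 bp
  34→40: 6 bp
  40→50: 10 bp
  50→65: 15 bp
  65→76: 11 bp
  76→90: 14 bp
  90→93: 3 bp
  93→101: 8 bp
  101→107: 6 bp
  107→112: 5 bp
  112→130: 18 bp
  130→133: 3 bp
  133→146: 13 bp
  146→160: 14 bp
  160→172: 12 bp
  172→185: 13 bp
  185→9 (wrap): 186-185+9 = 10 bp

[3,3,5,6,6,8,10,10,11,12,12,13,13,13,14,14,15,18]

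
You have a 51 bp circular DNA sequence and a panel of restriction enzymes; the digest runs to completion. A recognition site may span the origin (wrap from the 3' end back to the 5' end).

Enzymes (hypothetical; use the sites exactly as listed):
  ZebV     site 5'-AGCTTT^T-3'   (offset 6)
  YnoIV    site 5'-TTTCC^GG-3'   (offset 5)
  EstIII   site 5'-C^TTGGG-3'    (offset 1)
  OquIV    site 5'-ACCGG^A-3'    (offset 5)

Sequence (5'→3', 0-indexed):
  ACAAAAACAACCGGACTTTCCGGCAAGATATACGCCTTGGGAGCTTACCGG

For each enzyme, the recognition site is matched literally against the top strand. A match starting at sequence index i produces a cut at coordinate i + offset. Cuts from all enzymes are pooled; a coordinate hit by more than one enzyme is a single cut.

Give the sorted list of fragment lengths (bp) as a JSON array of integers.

Scan for sites:
  ZebV (AGCTTTT, off=6): no sites
  YnoIV (TTTCCGG, off=5): starts [16] → cuts [21]
  EstIII (CTTGGG, off=1): starts [35] → cuts [36]
  OquIV (ACCGGA, off=5): starts [9, 46] → cuts [0, 14]

All cut coordinates (distinct, sorted): [0, 14, 21, 36]

Fragments:
  0→14: 14 bp
  14→21: 7 bp
  21→36: 15 bp
  36→0 (wrap): 51-36+0 = 15 bp

[7,14,15,15]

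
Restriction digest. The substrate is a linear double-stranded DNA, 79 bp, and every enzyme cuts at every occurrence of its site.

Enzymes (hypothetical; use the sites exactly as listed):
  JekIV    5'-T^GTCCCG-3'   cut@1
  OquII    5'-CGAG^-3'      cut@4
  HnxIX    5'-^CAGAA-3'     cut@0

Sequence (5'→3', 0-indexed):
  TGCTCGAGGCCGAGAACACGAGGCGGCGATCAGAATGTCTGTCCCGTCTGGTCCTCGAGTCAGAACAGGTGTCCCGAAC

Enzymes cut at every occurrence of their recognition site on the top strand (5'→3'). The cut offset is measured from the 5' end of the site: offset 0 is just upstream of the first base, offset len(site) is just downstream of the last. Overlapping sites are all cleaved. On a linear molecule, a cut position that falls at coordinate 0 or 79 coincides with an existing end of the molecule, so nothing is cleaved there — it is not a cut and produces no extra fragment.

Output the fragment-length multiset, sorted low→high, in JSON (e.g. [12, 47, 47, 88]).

Scan for sites:
  JekIV TGTCCCG/1: at [39, 69] ⇒ [40, 70]
  OquII CGAG/4: at [4, 10, 18, 55] ⇒ [8, 14, 22, 59]
  HnxIX CAGAA/0: at [30, 60] ⇒ [30, 60]

All cut coordinates (distinct, sorted): [8, 14, 22, 30, 40, 59, 60, 70]

Fragments:
  [0,8): 8 bp
  [8,14): 6 bp
  [14,22): 8 bp
  [22,30): 8 bp
  [30,40): 10 bp
  [40,59): 19 bp
  [59,60): 1 bp
  [60,70): 10 bp
  [70,79): 9 bp

[1,6,8,8,8,9,10,10,19]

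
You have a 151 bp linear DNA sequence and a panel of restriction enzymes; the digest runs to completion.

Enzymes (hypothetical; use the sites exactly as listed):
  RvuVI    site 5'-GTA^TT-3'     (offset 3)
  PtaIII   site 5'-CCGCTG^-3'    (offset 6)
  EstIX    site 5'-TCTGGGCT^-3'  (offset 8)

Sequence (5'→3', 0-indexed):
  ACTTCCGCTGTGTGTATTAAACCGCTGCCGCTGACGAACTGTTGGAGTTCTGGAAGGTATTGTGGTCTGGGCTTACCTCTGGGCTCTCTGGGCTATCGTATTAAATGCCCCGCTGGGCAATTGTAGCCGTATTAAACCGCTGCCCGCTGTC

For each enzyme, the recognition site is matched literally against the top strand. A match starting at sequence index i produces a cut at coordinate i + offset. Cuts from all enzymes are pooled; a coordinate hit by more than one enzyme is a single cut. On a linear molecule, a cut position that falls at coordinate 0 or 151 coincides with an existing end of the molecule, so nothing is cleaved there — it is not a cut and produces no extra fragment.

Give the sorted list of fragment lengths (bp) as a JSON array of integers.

[2,6,6,6,7,9,10,11,11,12,14,15,16,26]

Site scan:
  RvuVI GTATT/3: at [13, 56, 97, 128] ⇒ [16, 59, 100, 131]
  PtaIII CCGCTG/6: at [4, 21, 27, 109, 136, 143] ⇒ [10, 27, 33, 115, 142, 149]
  EstIX TCTGGGCT/8: at [65, 77, 86] ⇒ [73, 85, 94]

Pooled cuts: [10, 16, 27, 33, 59, 73, 85, 94, 100, 115, 131, 142, 149]

Fragment lengths:
  [0,10): 10 bp
  [10,16): 6 bp
  [16,27): 11 bp
  [27,33): 6 bp
  [33,59): 26 bp
  [59,73): 14 bp
  [73,85): 12 bp
  [85,94): 9 bp
  [94,100): 6 bp
  [100,115): 15 bp
  [115,131): 16 bp
  [131,142): 11 bp
  [142,149): 7 bp
  [149,151): 2 bp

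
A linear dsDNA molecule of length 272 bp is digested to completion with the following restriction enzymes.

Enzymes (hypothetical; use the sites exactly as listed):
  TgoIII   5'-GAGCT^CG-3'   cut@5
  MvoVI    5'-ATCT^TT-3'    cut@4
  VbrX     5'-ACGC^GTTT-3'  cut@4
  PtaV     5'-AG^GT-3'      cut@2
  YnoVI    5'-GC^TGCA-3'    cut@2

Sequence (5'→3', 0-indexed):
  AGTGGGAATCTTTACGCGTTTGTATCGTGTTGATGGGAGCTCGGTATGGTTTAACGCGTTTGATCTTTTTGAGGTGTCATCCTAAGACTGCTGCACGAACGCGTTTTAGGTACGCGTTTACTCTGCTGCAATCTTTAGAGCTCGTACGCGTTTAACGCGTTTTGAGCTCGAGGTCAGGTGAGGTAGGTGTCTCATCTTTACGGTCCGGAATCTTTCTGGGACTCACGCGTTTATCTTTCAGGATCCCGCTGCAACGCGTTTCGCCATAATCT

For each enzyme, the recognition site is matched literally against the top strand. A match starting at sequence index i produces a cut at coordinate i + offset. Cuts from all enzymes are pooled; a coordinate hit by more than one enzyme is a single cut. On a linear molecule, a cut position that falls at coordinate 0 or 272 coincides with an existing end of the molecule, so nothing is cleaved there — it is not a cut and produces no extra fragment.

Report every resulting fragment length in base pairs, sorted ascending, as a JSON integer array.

[4,4,5,5,6,6,7,7,7,8,8,8,8,9,9,10,11,11,11,11,13,15,15,16,16,18,24]

Per-enzyme occurrences:
  TgoIII (GAGCTCG, off=5): starts [36, 137, 163] → cuts [41, 142, 168]
  MvoVI (ATCTTT, off=4): starts [7, 62, 130, 193, 209, 232] → cuts [11, 66, 134, 197, 213, 236]
  VbrX (ACGCGTTT, off=4): starts [13, 53, 98, 111, 145, 154, 224, 253] → cuts [17, 57, 102, 115, 149, 158, 228, 257]
  PtaV (AGGT, off=2): starts [71, 107, 170, 175, 180, 184] → cuts [73, 109, 172, 177, 182, 186]
  YnoVI (GCTGCA, off=2): starts [89, 124, 247] → cuts [91, 126, 249]

All cut coordinates (distinct, sorted): [11, 17, 41, 57, 66, 73, 91, 102, 109, 115, 126, 134, 142, 149, 158, 168, 172, 177, 182, 186, 197, 213, 228, 236, 249, 257]

Fragment lengths:
  [0,11): 11 bp
  [11,17): 6 bp
  [17,41): 24 bp
  [41,57): 16 bp
  [57,66): 9 bp
  [66,73): 7 bp
  [73,91): 18 bp
  [91,102): 11 bp
  [102,109): 7 bp
  [109,115): 6 bp
  [115,126): 11 bp
  [126,134): 8 bp
  [134,142): 8 bp
  [142,149): 7 bp
  [149,158): 9 bp
  [158,168): 10 bp
  [168,172): 4 bp
  [172,177): 5 bp
  [177,182): 5 bp
  [182,186): 4 bp
  [186,197): 11 bp
  [197,213): 16 bp
  [213,228): 15 bp
  [228,236): 8 bp
  [236,249): 13 bp
  [249,257): 8 bp
  [257,272): 15 bp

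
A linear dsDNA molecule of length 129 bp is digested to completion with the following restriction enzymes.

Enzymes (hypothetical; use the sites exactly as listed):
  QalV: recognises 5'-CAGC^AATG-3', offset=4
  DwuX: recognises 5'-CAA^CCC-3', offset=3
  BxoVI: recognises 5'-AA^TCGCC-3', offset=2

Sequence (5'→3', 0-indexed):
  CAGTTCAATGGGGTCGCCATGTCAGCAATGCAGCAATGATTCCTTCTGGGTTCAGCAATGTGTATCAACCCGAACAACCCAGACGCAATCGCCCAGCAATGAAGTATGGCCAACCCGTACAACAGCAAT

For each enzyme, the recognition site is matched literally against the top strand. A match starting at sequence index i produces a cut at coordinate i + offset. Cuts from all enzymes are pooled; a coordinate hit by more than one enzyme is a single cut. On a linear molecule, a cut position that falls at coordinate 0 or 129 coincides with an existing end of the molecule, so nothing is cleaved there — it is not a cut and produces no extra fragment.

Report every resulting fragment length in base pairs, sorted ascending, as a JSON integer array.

[8,9,9,11,12,16,16,22,26]

Site scan:
  QalV CAGCAATG/4: at [22, 30, 52, 93] ⇒ [26, 34, 56, 97]
  DwuX CAACCC/3: at [65, 74, 110] ⇒ [68, 77, 113]
  BxoVI AATCGCC/2: at [86] ⇒ [88]

Pooled cuts: [26, 34, 56, 68, 77, 88, 97, 113]

Fragments:
  [0,26): 26 bp
  [26,34): 8 bp
  [34,56): 22 bp
  [56,68): 12 bp
  [68,77): 9 bp
  [77,88): 11 bp
  [88,97): 9 bp
  [97,113): 16 bp
  [113,129): 16 bp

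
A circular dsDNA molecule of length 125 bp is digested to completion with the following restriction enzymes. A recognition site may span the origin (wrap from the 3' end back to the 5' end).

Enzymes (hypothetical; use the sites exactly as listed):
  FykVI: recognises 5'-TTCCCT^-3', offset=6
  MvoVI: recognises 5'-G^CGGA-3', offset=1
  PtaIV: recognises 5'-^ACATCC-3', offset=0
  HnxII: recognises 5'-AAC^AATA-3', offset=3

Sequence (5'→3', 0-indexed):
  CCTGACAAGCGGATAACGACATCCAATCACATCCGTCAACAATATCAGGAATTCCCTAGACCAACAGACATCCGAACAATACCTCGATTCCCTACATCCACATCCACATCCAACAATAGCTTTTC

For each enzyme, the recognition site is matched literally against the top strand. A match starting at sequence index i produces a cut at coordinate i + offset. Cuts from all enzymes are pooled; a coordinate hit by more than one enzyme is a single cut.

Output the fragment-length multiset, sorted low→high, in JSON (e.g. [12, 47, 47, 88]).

[6,6,6,9,9,10,10,10,12,14,16,17]

Site scan:
  FykVI (TTCCCT, off=6): starts [51, 87, 122] → cuts [3, 57, 93]
  MvoVI (GCGGA, off=1): starts [8] → cuts [9]
  PtaIV (ACATCC, off=0): starts [18, 28, 67, 93, 99, 105] → cuts [18, 28, 67, 93, 99, 105]
  HnxII (AACAATA, off=3): starts [37, 74, 111] → cuts [40, 77, 114]

Pooled cuts: [3, 9, 18, 28, 40, 57, 67, 77, 93, 99, 105, 114]

Fragment lengths:
  3→9: 6 bp
  9→18: 9 bp
  18→28: 10 bp
  28→40: 12 bp
  40→57: 17 bp
  57→67: 10 bp
  67→77: 10 bp
  77→93: 16 bp
  93→99: 6 bp
  99→105: 6 bp
  105→114: 9 bp
  114→3 (wrap): 125-114+3 = 14 bp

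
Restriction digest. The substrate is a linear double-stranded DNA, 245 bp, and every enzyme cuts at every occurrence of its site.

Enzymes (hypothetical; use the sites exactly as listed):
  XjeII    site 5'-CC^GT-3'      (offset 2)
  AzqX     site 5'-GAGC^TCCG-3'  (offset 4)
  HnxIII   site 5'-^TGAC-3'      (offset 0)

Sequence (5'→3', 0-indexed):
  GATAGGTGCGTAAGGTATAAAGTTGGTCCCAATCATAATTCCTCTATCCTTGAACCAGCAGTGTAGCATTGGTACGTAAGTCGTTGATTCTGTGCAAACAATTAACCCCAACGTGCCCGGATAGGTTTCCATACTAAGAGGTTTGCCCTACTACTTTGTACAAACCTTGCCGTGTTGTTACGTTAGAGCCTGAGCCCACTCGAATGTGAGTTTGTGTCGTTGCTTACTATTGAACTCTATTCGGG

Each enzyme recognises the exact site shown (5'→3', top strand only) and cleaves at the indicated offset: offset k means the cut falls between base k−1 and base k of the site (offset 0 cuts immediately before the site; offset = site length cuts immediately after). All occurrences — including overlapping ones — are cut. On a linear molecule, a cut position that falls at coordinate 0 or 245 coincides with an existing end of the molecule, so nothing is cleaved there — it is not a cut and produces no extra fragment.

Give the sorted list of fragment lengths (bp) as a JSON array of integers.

Site scan:
  XjeII (CCGT, off=2): starts [169] → cuts [171]
  AzqX (GAGCTCCG, off=4): no sites
  HnxIII (TGAC, off=0): no sites

Pooled cuts: [171]

Fragments:
  [0,171): 171 bp
  [171,245): 74 bp

[74,171]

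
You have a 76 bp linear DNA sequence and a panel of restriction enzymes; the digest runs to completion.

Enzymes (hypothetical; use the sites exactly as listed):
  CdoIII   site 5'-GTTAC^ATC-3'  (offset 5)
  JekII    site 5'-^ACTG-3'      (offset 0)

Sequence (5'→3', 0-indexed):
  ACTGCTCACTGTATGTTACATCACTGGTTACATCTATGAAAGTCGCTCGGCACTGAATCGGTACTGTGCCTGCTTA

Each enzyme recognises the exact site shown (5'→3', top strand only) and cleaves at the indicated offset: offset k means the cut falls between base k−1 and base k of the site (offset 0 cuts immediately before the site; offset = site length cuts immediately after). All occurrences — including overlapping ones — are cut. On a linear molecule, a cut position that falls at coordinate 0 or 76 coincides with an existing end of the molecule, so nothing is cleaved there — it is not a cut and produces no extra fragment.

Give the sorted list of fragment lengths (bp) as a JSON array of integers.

[3,7,9,11,12,14,20]

Per-enzyme occurrences:
  CdoIII (GTTACATC, off=5): starts [14, 26] → cuts [19, 31]
  JekII (ACTG, off=0): starts [0, 7, 22, 51, 62] → cuts [7, 22, 51, 62] (position 0 is a terminus of the linear molecule — no cut)

All cut coordinates (distinct, sorted): [7, 19, 22, 31, 51, 62]

Fragment lengths:
  [0,7): 7 bp
  [7,19): 12 bp
  [19,22): 3 bp
  [22,31): 9 bp
  [31,51): 20 bp
  [51,62): 11 bp
  [62,76): 14 bp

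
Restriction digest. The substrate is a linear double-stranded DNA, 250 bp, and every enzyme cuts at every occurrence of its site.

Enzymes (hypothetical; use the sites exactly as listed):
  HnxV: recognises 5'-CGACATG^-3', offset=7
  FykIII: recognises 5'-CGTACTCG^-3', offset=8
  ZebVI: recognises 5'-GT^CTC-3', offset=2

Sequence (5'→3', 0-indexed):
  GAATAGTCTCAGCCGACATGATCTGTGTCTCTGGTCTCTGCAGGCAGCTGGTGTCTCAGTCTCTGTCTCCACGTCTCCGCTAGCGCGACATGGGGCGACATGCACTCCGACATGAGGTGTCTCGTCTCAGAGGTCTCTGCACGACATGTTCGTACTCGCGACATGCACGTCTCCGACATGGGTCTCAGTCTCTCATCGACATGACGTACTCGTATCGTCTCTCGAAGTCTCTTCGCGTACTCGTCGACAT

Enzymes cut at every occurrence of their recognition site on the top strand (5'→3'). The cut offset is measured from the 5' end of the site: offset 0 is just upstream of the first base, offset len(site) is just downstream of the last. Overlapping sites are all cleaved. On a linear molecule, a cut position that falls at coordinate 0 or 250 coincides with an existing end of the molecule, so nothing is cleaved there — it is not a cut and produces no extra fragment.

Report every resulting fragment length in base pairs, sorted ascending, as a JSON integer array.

[3,5,5,6,6,6,6,6,7,7,7,7,8,8,9,9,10,10,10,10,12,13,14,14,15,18,19]

Site scan:
  HnxV (CGACATG, off=7): starts [13, 85, 95, 107, 141, 158, 173, 196] → cuts [20, 92, 102, 114, 148, 165, 180, 203]
  FykIII (CGTACTCG, off=8): starts [150, 204, 235] → cuts [158, 212, 243]
  ZebVI (GTCTC, off=2): starts [5, 26, 33, 52, 58, 64, 72, 118, 123, 132, 168, 181, 187, 216, 226] → cuts [7, 28, 35, 54, 60, 66, 74, 120, 125, 134, 170, 183, 189, 218, 228]

Pooled cuts: [7, 20, 28, 35, 54, 60, 66, 74, 92, 102, 114, 120, 125, 134, 148, 158, 165, 170, 180, 183, 189, 203, 212, 218, 228, 243]

Fragment lengths:
  [0,7): 7 bp
  [7,20): 13 bp
  [20,28): 8 bp
  [28,35): 7 bp
  [35,54): 19 bp
  [54,60): 6 bp
  [60,66): 6 bp
  [66,74): 8 bp
  [74,92): 18 bp
  [92,102): 10 bp
  [102,114): 12 bp
  [114,120): 6 bp
  [120,125): 5 bp
  [125,134): 9 bp
  [134,148): 14 bp
  [148,158): 10 bp
  [158,165): 7 bp
  [165,170): 5 bp
  [170,180): 10 bp
  [180,183): 3 bp
  [183,189): 6 bp
  [189,203): 14 bp
  [203,212): 9 bp
  [212,218): 6 bp
  [218,228): 10 bp
  [228,243): 15 bp
  [243,250): 7 bp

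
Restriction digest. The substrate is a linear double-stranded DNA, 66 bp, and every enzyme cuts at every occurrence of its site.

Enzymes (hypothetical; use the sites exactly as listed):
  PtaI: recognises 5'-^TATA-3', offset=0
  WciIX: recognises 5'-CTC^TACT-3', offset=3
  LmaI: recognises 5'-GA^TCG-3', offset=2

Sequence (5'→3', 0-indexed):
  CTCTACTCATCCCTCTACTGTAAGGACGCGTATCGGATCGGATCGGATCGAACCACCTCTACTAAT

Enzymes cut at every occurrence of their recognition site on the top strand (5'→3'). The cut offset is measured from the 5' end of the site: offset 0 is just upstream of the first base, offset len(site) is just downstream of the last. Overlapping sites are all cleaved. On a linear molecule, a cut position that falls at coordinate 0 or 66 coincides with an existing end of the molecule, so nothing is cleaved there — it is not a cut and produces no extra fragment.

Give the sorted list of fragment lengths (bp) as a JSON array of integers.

[3,5,5,7,12,12,22]

Scan for sites:
  PtaI (TATA, off=0): no sites
  WciIX CTCTACT/3: at [0, 12, 56] ⇒ [3, 15, 59]
  LmaI GATCG/2: at [35, 40, 45] ⇒ [37, 42, 47]

All cut coordinates (distinct, sorted): [3, 15, 37, 42, 47, 59]

Fragment lengths:
  [0,3): 3 bp
  [3,15): 12 bp
  [15,37): 22 bp
  [37,42): 5 bp
  [42,47): 5 bp
  [47,59): 12 bp
  [59,66): 7 bp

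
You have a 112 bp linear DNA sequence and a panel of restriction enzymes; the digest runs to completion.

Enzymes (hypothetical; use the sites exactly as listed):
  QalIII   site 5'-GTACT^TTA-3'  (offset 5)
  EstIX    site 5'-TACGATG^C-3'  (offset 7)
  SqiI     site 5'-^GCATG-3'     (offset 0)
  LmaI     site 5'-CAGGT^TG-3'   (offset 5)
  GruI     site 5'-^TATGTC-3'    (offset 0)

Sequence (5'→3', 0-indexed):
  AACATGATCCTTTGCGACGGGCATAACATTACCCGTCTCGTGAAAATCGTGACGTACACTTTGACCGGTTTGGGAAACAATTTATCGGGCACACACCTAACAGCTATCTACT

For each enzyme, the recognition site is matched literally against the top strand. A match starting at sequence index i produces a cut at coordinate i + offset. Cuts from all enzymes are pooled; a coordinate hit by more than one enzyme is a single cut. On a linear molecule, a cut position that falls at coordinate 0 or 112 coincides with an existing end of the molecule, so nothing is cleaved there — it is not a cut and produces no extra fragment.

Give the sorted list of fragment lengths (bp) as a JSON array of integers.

Scan for sites:
  QalIII (GTACTTTA, off=5): no sites
  EstIX (TACGATGC, off=7): no sites
  SqiI (GCATG, off=0): no sites
  LmaI (CAGGTTG, off=5): no sites
  GruI (TATGTC, off=0): no sites

All cut coordinates (distinct, sorted): ∅

Fragment lengths:
  no cuts → one linear fragment of 112 bp

[112]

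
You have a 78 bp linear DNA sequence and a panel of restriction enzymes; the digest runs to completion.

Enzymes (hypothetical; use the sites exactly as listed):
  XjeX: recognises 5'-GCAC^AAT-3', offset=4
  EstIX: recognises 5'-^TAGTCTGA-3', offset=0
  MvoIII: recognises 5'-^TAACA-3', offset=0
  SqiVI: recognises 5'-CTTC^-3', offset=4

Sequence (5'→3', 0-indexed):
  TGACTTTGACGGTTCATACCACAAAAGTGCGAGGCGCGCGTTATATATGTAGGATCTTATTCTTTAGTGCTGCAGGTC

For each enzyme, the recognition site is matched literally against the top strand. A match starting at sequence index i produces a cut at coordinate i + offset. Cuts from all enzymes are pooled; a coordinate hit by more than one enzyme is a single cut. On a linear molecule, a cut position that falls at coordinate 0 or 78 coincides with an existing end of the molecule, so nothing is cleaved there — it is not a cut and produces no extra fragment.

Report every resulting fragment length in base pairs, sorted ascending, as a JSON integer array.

[78]

Per-enzyme occurrences:
  XjeX (GCACAAT, off=4): no sites
  EstIX (TAGTCTGA, off=0): no sites
  MvoIII (TAACA, off=0): no sites
  SqiVI (CTTC, off=4): no sites

Pooled cuts: ∅

Fragment lengths:
  no cuts → one linear fragment of 78 bp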